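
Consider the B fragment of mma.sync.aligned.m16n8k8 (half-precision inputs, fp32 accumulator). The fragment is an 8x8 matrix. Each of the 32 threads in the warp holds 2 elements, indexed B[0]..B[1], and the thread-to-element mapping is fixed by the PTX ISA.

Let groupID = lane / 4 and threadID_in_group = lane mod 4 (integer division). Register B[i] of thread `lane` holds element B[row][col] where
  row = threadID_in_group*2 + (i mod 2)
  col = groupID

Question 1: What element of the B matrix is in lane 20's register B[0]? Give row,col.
L=20->g=20>>2=5, t=20&3=0
[0]->row 0·2+0=0  col g=5

0,5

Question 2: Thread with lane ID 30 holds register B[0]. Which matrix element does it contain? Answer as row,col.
4,7

lane 30->30/4=7, 30 mod 4=2
i=0  r:2·2+0->4  c:7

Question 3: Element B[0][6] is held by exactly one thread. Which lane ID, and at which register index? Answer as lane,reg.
c=6⇒gr=6  r=0⇒th=0,odd=0
L=6*4+0=24  i=0=0

24,0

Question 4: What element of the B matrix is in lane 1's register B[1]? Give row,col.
3,0

L=1=>grp=1>>2=0, tig=1&3=1
[1]=>row 1·2+1=3  col grp=0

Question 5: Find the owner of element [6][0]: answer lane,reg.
c=0⇒gr=0  r=6⇒th=3,odd=0
L=0*4+3=3  i=0=0

3,0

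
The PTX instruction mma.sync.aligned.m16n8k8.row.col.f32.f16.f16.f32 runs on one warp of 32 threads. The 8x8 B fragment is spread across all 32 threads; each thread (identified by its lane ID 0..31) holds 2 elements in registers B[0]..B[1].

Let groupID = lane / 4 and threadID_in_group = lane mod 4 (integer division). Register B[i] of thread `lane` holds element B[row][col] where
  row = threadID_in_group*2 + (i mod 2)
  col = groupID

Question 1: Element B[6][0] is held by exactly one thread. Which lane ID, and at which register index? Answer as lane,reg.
c=0→G=0  r=6→T=3,p=0
L=0*4+3=3  i=0=0

3,0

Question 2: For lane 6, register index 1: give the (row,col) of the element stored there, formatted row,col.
5,1

lane 6=>6/4=1, 6 mod 4=2
i=1  r:2·2+1=>5  c:1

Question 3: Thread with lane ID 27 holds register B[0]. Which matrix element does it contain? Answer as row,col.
6,6

L=27⇒gr=27>>2=6, th=27&3=3
[0]⇒row 3·2+0=6  col gr=6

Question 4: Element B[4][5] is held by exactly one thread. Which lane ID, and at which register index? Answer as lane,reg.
22,0

c:5=>grp=5  r:4=>tig=2,lo=0
L=5*4+2=22  i=0=0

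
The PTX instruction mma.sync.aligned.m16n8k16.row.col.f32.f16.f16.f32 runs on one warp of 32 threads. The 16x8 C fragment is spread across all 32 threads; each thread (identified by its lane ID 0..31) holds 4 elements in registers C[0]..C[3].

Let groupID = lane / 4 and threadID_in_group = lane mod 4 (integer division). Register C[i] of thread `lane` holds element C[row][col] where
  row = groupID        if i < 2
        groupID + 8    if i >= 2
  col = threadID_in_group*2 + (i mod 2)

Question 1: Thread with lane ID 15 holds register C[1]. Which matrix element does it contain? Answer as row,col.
3,7

lane 15→15/4=3, 15 mod 4=3
i=1  r:3+0→3  c:2·3+1→7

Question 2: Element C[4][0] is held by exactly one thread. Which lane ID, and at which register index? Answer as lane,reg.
r:4=>grp=4,rB=0  c:0=>tig=0,lo=0
L=4*4+0=16  i=0*2+0=0

16,0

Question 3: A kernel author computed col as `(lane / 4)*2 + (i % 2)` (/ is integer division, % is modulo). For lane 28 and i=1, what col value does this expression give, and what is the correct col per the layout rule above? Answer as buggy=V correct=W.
buggy=15 correct=1

`(lane / 4)*2 + (i % 2)`[28,1]->15
28: g=7,t=0
[1] (7+0,0*2+1) = (7,1)
col: 15 vs 1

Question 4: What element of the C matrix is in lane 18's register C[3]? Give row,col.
18: g=4,t=2
[3] (4+8,2*2+1) = (12,5)

12,5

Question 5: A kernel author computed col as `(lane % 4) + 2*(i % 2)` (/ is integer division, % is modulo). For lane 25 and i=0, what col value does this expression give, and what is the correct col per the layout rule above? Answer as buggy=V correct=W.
buggy=1 correct=2

`(lane % 4) + 2*(i % 2)`[25,0]⇒1
lane 25: gr=6 (25/4), th=1 (25%4)
i=0: r=6+0=6, c=1*2+0=2
col: 1 vs 2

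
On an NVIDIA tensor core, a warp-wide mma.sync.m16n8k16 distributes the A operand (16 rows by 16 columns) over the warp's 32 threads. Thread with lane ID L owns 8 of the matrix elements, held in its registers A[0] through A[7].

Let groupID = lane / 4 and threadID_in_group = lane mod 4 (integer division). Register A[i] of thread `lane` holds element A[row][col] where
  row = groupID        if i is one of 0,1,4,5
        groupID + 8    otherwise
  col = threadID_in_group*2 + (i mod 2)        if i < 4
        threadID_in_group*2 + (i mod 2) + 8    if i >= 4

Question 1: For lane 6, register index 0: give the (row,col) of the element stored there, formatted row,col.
1,4

L=6⇒gr=6>>2=1, th=6&3=2
[0]⇒row 1+0=1  col 2·2+0+0=4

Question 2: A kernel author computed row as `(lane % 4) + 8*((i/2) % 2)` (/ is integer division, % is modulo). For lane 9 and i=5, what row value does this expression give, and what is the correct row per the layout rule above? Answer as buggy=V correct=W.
`(lane % 4) + 8*((i/2) % 2)`[9,5]->1
lane 9: g=2 (9/4), t=1 (9%4)
i=5: r=2+0=2, c=1*2+1+8=11
row: 1 vs 2

buggy=1 correct=2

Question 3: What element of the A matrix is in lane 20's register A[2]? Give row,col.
13,0

20: G=5,T=0
[2] (5+8,0*2+0+0) = (13,0)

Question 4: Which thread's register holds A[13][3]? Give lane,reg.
21,3

r: 13->gid=5,r8=1  c: 3->c8=0,tid=1,i&1=1
L=5*4+1=21  i=0*4+1*2+1=3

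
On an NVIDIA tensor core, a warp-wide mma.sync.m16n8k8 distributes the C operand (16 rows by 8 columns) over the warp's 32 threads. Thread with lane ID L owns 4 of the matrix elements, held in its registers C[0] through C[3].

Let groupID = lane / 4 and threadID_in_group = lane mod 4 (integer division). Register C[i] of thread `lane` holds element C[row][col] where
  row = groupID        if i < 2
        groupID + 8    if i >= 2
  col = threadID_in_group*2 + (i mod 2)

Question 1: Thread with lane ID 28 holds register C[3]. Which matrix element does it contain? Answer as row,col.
15,1

lane 28⇒28/4=7, 28 mod 4=0
i=3  r:7+8⇒15  c:2·0+1⇒1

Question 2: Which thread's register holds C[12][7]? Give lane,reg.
r: 12->gid=4,r8=1  c: 7->tid=3,i&1=1
L=4*4+3=19  i=1*2+1=3

19,3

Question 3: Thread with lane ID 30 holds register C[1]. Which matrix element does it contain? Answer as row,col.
7,5

30: G=7,T=2
[1] (7+0,2*2+1) = (7,5)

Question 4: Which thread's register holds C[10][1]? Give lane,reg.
r=10->g=2,rb=1  c=1->t=0,b0=1
L=2*4+0=8  i=1*2+1=3

8,3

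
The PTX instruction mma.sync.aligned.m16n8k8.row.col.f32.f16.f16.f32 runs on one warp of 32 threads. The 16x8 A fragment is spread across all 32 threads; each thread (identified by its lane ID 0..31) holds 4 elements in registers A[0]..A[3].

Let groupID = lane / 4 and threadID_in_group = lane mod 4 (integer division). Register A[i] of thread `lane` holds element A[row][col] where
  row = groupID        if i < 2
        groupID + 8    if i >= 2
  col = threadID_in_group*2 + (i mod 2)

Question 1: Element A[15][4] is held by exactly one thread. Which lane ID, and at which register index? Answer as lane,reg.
30,2

r:15=>grp=7,rB=1  c:4=>tig=2,lo=0
L=7*4+2=30  i=1*2+0=2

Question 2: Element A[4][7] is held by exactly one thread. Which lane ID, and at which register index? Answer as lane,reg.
r=4→G=4,rhi=0  c=7→T=3,p=1
L=4*4+3=19  i=0*2+1=1

19,1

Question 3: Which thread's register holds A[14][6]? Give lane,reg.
27,2

r=14->g=6,rb=1  c=6->t=3,b0=0
L=6*4+3=27  i=1*2+0=2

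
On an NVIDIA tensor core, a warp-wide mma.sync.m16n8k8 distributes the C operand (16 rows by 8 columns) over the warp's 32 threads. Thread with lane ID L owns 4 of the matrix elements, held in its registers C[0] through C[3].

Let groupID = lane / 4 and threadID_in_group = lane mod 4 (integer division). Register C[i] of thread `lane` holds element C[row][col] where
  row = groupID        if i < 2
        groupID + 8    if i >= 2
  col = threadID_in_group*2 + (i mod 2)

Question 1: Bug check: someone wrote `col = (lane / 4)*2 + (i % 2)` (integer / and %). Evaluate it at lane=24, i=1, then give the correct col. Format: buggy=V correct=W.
`(lane / 4)*2 + (i % 2)`[24,1]=>13
lane 24: grp=6 (24/4), tig=0 (24%4)
i=1: r=6+0=6, c=0*2+1=1
col: 13 vs 1

buggy=13 correct=1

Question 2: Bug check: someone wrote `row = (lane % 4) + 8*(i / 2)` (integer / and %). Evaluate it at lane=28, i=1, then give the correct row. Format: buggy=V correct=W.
`(lane % 4) + 8*(i / 2)`[28,1]→0
lane 28→28/4=7, 28 mod 4=0
i=1  r:7+0→7  c:2·0+1→1
row: 0 vs 7

buggy=0 correct=7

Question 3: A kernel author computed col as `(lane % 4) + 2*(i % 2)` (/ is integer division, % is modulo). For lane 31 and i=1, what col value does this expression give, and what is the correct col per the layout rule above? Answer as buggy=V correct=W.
buggy=5 correct=7

`(lane % 4) + 2*(i % 2)`[31,1]→5
31: G=7,T=3
[1] (7+0,3*2+1) = (7,7)
col: 5 vs 7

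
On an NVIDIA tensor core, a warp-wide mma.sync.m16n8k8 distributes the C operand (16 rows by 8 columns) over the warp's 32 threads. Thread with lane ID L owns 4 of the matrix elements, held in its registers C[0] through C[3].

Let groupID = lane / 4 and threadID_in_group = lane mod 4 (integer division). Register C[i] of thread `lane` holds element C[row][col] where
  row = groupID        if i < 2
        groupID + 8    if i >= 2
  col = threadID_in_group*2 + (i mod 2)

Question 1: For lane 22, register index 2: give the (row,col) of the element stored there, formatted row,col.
L=22=>grp=22>>2=5, tig=22&3=2
[2]=>row 5+8=13  col 2·2+0=4

13,4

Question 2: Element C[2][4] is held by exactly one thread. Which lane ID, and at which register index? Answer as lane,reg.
r: 2->gid=2,r8=0  c: 4->tid=2,i&1=0
L=2*4+2=10  i=0*2+0=0

10,0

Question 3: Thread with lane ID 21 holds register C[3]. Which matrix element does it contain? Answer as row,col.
lane 21: grp=5 (21/4), tig=1 (21%4)
i=3: r=5+8=13, c=1*2+1=3

13,3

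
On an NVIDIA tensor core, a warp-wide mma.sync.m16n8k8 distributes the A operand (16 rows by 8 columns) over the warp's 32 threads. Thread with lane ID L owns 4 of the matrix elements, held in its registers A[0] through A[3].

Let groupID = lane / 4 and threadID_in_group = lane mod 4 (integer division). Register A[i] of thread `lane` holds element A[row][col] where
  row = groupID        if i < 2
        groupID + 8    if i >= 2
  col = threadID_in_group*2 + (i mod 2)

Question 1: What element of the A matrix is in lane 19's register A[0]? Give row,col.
lane 19⇒19/4=4, 19 mod 4=3
i=0  r:4+0⇒4  c:2·3+0⇒6

4,6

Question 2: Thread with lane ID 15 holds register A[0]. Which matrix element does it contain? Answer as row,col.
L=15->g=15>>2=3, t=15&3=3
[0]->row 3+0=3  col 3·2+0=6

3,6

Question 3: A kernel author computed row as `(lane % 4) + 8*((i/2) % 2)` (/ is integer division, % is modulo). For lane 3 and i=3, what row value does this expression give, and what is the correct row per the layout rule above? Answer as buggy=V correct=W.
buggy=11 correct=8

`(lane % 4) + 8*((i/2) % 2)`[3,3]->11
lane 3: g=0 (3/4), t=3 (3%4)
i=3: r=0+8=8, c=3*2+1=7
row: 11 vs 8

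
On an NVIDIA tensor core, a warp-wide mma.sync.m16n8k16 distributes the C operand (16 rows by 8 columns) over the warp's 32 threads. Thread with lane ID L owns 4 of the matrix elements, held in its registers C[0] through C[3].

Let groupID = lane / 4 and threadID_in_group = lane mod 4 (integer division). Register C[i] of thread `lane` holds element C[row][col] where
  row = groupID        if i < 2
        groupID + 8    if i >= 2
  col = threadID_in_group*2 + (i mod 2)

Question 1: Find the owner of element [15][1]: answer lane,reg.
28,3

r=15⇒gr=7,Rb=1  c=1⇒th=0,odd=1
L=7*4+0=28  i=1*2+1=3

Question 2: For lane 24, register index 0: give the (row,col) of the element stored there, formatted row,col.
6,0

lane 24: gr=6 (24/4), th=0 (24%4)
i=0: r=6+0=6, c=0*2+0=0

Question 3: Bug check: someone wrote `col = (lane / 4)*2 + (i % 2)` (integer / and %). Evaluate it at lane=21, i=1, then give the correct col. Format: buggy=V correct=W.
`(lane / 4)*2 + (i % 2)`[21,1]->11
21: gid=5,tid=1
[1] (5+0,1*2+1) = (5,3)
col: 11 vs 3

buggy=11 correct=3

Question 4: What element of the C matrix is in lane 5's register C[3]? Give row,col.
9,3

lane 5: g=1 (5/4), t=1 (5%4)
i=3: r=1+8=9, c=1*2+1=3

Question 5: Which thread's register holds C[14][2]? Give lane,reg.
r:14=>grp=6,rB=1  c:2=>tig=1,lo=0
L=6*4+1=25  i=1*2+0=2

25,2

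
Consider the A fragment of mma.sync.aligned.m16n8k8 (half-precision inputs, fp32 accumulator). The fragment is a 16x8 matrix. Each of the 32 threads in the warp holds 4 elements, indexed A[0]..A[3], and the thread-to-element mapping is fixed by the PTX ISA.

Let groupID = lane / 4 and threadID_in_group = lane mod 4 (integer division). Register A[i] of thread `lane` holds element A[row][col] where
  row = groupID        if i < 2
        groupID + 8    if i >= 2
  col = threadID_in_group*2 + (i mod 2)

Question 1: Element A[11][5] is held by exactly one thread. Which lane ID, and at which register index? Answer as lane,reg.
14,3

r:11=>grp=3,rB=1  c:5=>tig=2,lo=1
L=3*4+2=14  i=1*2+1=3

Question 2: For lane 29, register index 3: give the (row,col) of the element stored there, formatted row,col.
15,3

lane 29: g=7 (29/4), t=1 (29%4)
i=3: r=7+8=15, c=1*2+1=3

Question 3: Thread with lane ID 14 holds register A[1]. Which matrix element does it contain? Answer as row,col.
lane 14: g=3 (14/4), t=2 (14%4)
i=1: r=3+0=3, c=2*2+1=5

3,5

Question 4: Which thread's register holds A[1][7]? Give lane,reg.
7,1

r:1=>grp=1,rB=0  c:7=>tig=3,lo=1
L=1*4+3=7  i=0*2+1=1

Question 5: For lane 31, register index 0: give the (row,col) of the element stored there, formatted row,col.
lane 31->31/4=7, 31 mod 4=3
i=0  r:7+0->7  c:2·3+0->6

7,6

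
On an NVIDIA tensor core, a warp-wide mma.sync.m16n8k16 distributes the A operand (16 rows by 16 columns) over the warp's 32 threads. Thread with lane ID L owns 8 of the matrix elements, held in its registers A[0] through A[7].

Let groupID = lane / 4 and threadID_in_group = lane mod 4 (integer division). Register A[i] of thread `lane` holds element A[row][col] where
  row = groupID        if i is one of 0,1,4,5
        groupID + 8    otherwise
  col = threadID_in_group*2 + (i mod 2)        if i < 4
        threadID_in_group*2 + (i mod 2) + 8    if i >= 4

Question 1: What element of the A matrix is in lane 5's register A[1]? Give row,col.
1,3

lane 5: gid=1 (5/4), tid=1 (5%4)
i=1: r=1+0=1, c=1*2+1+0=3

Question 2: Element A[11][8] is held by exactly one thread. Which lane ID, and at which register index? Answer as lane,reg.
12,6

r:11=>grp=3,rB=1  c:8=>cB=1,tig=0,lo=0
L=3*4+0=12  i=1*4+1*2+0=6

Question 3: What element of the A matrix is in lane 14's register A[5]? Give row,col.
3,13

14: G=3,T=2
[5] (3+0,2*2+1+8) = (3,13)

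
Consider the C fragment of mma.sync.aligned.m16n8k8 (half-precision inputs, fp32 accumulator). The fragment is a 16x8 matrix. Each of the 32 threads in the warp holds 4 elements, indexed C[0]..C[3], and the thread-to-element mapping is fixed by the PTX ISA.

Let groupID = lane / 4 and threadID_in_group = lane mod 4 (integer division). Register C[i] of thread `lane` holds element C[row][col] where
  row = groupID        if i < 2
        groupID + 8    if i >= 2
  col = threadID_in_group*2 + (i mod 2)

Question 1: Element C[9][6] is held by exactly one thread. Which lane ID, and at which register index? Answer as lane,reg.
7,2

r:9=>grp=1,rB=1  c:6=>tig=3,lo=0
L=1*4+3=7  i=1*2+0=2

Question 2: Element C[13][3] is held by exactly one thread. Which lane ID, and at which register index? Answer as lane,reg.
21,3

r=13→G=5,rhi=1  c=3→T=1,p=1
L=5*4+1=21  i=1*2+1=3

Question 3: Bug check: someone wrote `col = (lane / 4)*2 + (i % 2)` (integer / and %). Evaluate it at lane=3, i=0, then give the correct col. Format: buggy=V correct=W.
buggy=0 correct=6

`(lane / 4)*2 + (i % 2)`[3,0]⇒0
lane 3: gr=0 (3/4), th=3 (3%4)
i=0: r=0+0=0, c=3*2+0=6
col: 0 vs 6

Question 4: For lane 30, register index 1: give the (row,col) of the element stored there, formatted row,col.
L=30⇒gr=30>>2=7, th=30&3=2
[1]⇒row 7+0=7  col 2·2+1=5

7,5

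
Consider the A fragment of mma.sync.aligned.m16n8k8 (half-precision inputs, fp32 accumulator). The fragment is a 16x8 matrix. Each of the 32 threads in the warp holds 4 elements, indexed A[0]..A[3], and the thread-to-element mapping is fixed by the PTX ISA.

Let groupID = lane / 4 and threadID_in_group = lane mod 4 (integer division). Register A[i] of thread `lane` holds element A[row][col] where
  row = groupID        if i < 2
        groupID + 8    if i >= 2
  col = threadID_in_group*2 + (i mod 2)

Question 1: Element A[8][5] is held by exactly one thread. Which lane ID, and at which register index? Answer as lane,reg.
2,3

r=8→G=0,rhi=1  c=5→T=2,p=1
L=0*4+2=2  i=1*2+1=3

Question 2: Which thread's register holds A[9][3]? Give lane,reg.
r=9→G=1,rhi=1  c=3→T=1,p=1
L=1*4+1=5  i=1*2+1=3

5,3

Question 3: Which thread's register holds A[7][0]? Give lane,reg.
28,0

r=7->g=7,rb=0  c=0->t=0,b0=0
L=7*4+0=28  i=0*2+0=0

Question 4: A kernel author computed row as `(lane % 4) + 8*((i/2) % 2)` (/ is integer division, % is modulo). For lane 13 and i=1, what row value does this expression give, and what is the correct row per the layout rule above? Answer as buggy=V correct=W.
buggy=1 correct=3

`(lane % 4) + 8*((i/2) % 2)`[13,1]->1
L=13->gid=13>>2=3, tid=13&3=1
[1]->row 3+0=3  col 1·2+1=3
row: 1 vs 3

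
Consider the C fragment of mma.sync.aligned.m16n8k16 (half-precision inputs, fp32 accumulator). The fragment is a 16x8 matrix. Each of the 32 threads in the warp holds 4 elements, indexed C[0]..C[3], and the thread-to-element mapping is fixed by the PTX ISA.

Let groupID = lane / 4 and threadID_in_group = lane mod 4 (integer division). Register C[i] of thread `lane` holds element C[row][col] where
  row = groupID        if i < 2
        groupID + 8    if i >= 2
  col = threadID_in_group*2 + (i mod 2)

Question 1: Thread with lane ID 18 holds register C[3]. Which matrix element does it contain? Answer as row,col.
L=18→G=18>>2=4, T=18&3=2
[3]→row 4+8=12  col 2·2+1=5

12,5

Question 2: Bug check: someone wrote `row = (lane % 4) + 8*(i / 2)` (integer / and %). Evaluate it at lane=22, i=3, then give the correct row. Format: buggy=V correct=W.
buggy=10 correct=13

`(lane % 4) + 8*(i / 2)`[22,3]=>10
22: grp=5,tig=2
[3] (5+8,2*2+1) = (13,5)
row: 10 vs 13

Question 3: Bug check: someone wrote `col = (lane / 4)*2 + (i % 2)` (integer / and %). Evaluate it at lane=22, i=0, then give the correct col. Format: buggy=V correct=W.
buggy=10 correct=4

`(lane / 4)*2 + (i % 2)`[22,0]→10
22: G=5,T=2
[0] (5+0,2*2+0) = (5,4)
col: 10 vs 4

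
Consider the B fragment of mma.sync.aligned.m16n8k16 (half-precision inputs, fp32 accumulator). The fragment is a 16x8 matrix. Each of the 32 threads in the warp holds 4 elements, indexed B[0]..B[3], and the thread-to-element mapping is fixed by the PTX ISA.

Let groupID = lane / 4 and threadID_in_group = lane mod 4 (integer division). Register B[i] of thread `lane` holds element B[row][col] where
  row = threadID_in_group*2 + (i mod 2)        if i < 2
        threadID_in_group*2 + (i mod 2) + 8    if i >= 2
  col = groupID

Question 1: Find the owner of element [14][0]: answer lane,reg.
3,2

c=0⇒gr=0  r=14⇒Rb=1,th=3,odd=0
L=0*4+3=3  i=1*2+0=2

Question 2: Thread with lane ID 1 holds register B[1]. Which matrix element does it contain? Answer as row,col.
3,0

lane 1: g=0 (1/4), t=1 (1%4)
i=1: r=1*2+1+0=3, c=g=0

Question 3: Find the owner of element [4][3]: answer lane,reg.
14,0

c:3=>grp=3  r:4=>rB=0,tig=2,lo=0
L=3*4+2=14  i=0*2+0=0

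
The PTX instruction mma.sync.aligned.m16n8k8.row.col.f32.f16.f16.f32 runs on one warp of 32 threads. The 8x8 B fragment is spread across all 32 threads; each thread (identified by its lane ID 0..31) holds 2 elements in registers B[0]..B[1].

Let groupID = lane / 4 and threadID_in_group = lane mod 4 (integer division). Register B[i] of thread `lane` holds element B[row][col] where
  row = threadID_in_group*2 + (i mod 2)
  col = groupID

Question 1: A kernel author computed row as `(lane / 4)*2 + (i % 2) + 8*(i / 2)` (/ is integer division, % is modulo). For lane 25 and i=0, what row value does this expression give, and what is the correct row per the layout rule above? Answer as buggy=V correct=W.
buggy=12 correct=2

`(lane / 4)*2 + (i % 2) + 8*(i / 2)`[25,0]⇒12
lane 25: gr=6 (25/4), th=1 (25%4)
i=0: r=1*2+0=2, c=gr=6
row: 12 vs 2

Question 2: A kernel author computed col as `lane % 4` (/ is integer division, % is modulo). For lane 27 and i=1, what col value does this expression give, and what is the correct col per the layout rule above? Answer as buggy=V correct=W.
`lane % 4`[27,1]→3
lane 27→27/4=6, 27 mod 4=3
i=1  r:2·3+1→7  c:6
col: 3 vs 6

buggy=3 correct=6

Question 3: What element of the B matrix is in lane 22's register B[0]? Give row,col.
lane 22: g=5 (22/4), t=2 (22%4)
i=0: r=2*2+0=4, c=g=5

4,5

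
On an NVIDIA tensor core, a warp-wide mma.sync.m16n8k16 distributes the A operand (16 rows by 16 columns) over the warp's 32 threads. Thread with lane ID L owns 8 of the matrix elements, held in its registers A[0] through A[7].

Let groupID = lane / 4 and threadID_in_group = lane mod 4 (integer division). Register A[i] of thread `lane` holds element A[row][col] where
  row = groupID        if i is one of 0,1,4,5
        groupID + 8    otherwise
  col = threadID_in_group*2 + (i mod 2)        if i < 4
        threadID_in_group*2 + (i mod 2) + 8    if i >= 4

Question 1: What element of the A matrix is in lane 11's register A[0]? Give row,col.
2,6

lane 11: grp=2 (11/4), tig=3 (11%4)
i=0: r=2+0=2, c=3*2+0+0=6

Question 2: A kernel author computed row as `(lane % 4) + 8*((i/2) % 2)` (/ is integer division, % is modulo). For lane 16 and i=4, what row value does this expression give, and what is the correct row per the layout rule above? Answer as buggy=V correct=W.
`(lane % 4) + 8*((i/2) % 2)`[16,4]->0
lane 16->16/4=4, 16 mod 4=0
i=4  r:4+0->4  c:2·0+0+8->8
row: 0 vs 4

buggy=0 correct=4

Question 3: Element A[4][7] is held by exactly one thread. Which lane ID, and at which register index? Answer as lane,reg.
r=4->g=4,rb=0  c=7->cb=0,t=3,b0=1
L=4*4+3=19  i=0*4+0*2+1=1

19,1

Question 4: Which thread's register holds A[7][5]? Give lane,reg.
30,1

r:7=>grp=7,rB=0  c:5=>cB=0,tig=2,lo=1
L=7*4+2=30  i=0*4+0*2+1=1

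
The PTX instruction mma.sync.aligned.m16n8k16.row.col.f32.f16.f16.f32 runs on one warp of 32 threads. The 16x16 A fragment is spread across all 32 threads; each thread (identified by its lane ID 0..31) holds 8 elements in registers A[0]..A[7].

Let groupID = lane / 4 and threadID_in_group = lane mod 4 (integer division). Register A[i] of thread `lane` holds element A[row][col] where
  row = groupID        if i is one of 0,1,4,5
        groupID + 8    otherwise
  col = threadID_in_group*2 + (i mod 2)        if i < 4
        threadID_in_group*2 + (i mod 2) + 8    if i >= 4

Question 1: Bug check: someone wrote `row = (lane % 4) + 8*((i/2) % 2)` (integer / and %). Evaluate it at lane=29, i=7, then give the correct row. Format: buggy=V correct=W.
buggy=9 correct=15

`(lane % 4) + 8*((i/2) % 2)`[29,7]->9
lane 29->29/4=7, 29 mod 4=1
i=7  r:7+8->15  c:2·1+1+8->11
row: 9 vs 15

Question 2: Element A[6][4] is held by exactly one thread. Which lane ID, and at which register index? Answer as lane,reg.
26,0

r: 6->gid=6,r8=0  c: 4->c8=0,tid=2,i&1=0
L=6*4+2=26  i=0*4+0*2+0=0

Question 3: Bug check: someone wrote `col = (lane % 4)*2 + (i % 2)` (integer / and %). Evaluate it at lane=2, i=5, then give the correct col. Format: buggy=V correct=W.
`(lane % 4)*2 + (i % 2)`[2,5]=>5
lane 2=>2/4=0, 2 mod 4=2
i=5  r:0+0=>0  c:2·2+1+8=>13
col: 5 vs 13

buggy=5 correct=13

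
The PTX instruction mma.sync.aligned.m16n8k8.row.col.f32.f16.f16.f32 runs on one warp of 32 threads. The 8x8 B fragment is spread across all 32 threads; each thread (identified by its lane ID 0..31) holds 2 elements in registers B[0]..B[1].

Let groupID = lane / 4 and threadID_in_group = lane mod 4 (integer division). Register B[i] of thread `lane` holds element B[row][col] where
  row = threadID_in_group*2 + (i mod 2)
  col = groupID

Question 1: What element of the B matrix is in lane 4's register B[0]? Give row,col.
0,1

4: grp=1,tig=0
[0] (0*2+0,1) = (0,1)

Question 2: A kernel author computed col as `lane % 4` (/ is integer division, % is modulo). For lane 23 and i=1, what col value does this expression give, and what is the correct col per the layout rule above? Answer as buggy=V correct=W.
buggy=3 correct=5

`lane % 4`[23,1]→3
lane 23→23/4=5, 23 mod 4=3
i=1  r:2·3+1→7  c:5
col: 3 vs 5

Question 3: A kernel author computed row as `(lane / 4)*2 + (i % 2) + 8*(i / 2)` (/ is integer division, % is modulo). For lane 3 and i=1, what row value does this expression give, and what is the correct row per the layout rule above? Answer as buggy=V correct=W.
`(lane / 4)*2 + (i % 2) + 8*(i / 2)`[3,1]->1
lane 3->3/4=0, 3 mod 4=3
i=1  r:2·3+1->7  c:0
row: 1 vs 7

buggy=1 correct=7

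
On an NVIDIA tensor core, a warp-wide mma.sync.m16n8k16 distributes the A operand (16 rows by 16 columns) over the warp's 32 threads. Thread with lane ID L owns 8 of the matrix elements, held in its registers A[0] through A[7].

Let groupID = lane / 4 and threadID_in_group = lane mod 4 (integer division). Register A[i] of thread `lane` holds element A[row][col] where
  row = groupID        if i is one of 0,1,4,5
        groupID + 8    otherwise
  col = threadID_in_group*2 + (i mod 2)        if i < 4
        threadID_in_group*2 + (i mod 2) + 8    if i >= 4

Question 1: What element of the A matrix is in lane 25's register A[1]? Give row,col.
L=25->g=25>>2=6, t=25&3=1
[1]->row 6+0=6  col 1·2+1+0=3

6,3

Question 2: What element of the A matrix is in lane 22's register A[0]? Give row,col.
5,4

lane 22->22/4=5, 22 mod 4=2
i=0  r:5+0->5  c:2·2+0+0->4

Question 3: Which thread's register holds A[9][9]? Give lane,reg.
r=9→G=1,rhi=1  c=9→chi=1,T=0,p=1
L=1*4+0=4  i=1*4+1*2+1=7

4,7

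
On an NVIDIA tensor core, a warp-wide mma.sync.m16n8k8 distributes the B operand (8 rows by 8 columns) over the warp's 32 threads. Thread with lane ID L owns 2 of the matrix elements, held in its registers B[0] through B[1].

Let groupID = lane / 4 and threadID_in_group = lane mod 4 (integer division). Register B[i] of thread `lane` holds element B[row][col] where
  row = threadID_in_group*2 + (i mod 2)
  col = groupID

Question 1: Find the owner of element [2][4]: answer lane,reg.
17,0

c=4⇒gr=4  r=2⇒th=1,odd=0
L=4*4+1=17  i=0=0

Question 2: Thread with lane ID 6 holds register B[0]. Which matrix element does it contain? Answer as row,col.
lane 6=>6/4=1, 6 mod 4=2
i=0  r:2·2+0=>4  c:1

4,1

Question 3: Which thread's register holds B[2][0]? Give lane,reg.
1,0

c=0->g=0  r=2->t=1,b0=0
L=0*4+1=1  i=0=0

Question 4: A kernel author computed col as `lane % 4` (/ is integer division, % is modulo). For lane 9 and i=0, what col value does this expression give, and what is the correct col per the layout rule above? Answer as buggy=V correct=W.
`lane % 4`[9,0]→1
lane 9: G=2 (9/4), T=1 (9%4)
i=0: r=1*2+0=2, c=G=2
col: 1 vs 2

buggy=1 correct=2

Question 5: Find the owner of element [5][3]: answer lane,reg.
c=3⇒gr=3  r=5⇒th=2,odd=1
L=3*4+2=14  i=1=1

14,1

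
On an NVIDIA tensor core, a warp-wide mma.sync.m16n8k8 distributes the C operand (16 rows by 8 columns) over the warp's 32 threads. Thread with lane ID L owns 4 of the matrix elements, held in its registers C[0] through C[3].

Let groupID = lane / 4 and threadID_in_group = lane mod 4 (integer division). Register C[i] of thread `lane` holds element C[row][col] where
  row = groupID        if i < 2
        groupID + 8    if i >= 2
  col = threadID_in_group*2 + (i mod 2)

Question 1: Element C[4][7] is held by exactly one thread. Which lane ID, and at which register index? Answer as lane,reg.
19,1

r: 4->gid=4,r8=0  c: 7->tid=3,i&1=1
L=4*4+3=19  i=0*2+1=1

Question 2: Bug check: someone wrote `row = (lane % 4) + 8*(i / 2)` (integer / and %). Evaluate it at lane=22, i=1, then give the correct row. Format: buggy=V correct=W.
`(lane % 4) + 8*(i / 2)`[22,1]→2
22: G=5,T=2
[1] (5+0,2*2+1) = (5,5)
row: 2 vs 5

buggy=2 correct=5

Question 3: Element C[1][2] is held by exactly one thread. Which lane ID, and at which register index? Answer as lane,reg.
5,0

r=1⇒gr=1,Rb=0  c=2⇒th=1,odd=0
L=1*4+1=5  i=0*2+0=0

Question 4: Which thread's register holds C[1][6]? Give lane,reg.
7,0

r=1->g=1,rb=0  c=6->t=3,b0=0
L=1*4+3=7  i=0*2+0=0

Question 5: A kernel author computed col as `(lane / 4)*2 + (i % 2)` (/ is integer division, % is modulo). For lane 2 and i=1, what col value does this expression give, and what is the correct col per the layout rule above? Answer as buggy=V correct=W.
buggy=1 correct=5

`(lane / 4)*2 + (i % 2)`[2,1]->1
lane 2: g=0 (2/4), t=2 (2%4)
i=1: r=0+0=0, c=2*2+1=5
col: 1 vs 5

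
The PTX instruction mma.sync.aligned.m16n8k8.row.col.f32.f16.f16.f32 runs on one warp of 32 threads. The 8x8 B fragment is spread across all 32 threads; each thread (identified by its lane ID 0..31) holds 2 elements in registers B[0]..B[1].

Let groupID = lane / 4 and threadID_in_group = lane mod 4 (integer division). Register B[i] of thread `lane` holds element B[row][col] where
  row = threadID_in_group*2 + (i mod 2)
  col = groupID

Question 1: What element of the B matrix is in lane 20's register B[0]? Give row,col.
lane 20: gid=5 (20/4), tid=0 (20%4)
i=0: r=0*2+0=0, c=gid=5

0,5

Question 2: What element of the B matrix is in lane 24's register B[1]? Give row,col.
1,6

lane 24: gr=6 (24/4), th=0 (24%4)
i=1: r=0*2+1=1, c=gr=6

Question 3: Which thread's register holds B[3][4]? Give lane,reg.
17,1

c=4→G=4  r=3→T=1,p=1
L=4*4+1=17  i=1=1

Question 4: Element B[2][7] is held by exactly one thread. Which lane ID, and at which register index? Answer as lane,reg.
c: 7->gid=7  r: 2->tid=1,i&1=0
L=7*4+1=29  i=0=0

29,0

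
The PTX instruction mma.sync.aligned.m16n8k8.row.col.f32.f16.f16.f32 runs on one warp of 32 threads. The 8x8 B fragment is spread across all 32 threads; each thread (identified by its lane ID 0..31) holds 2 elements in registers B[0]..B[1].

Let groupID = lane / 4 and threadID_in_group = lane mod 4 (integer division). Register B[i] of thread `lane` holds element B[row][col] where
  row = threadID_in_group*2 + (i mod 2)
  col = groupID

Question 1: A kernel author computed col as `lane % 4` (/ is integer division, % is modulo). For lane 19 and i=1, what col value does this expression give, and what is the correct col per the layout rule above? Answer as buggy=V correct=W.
`lane % 4`[19,1]→3
19: G=4,T=3
[1] (3*2+1,4) = (7,4)
col: 3 vs 4

buggy=3 correct=4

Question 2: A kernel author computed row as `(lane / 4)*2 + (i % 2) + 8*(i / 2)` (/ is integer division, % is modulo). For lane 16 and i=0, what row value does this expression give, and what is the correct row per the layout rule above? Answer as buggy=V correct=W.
buggy=8 correct=0

`(lane / 4)*2 + (i % 2) + 8*(i / 2)`[16,0]->8
lane 16: g=4 (16/4), t=0 (16%4)
i=0: r=0*2+0=0, c=g=4
row: 8 vs 0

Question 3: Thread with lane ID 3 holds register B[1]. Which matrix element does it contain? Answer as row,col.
7,0

lane 3: g=0 (3/4), t=3 (3%4)
i=1: r=3*2+1=7, c=g=0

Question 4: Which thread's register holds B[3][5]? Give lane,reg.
21,1

c=5⇒gr=5  r=3⇒th=1,odd=1
L=5*4+1=21  i=1=1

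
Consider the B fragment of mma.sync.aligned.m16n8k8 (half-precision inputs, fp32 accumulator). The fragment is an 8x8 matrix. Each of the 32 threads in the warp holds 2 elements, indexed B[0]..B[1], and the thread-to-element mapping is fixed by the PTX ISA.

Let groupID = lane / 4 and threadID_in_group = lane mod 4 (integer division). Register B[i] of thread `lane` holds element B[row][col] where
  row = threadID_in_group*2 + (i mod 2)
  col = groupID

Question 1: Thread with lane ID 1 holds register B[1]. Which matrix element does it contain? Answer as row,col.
3,0

L=1⇒gr=1>>2=0, th=1&3=1
[1]⇒row 1·2+1=3  col gr=0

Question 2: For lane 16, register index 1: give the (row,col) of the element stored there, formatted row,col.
1,4

lane 16->16/4=4, 16 mod 4=0
i=1  r:2·0+1->1  c:4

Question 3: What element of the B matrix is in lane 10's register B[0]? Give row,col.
10: grp=2,tig=2
[0] (2*2+0,2) = (4,2)

4,2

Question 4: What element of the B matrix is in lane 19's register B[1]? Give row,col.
19: g=4,t=3
[1] (3*2+1,4) = (7,4)

7,4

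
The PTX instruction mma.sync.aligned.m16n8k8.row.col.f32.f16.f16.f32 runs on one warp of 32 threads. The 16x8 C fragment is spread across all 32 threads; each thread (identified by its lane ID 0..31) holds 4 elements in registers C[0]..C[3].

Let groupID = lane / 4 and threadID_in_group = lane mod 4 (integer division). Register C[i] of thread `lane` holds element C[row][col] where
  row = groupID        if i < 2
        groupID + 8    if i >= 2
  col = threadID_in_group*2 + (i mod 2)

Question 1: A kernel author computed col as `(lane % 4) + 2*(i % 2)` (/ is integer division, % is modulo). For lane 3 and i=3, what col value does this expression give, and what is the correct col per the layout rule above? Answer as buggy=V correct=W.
`(lane % 4) + 2*(i % 2)`[3,3]→5
3: G=0,T=3
[3] (0+8,3*2+1) = (8,7)
col: 5 vs 7

buggy=5 correct=7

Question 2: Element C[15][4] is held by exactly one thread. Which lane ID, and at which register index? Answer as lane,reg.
30,2

r:15=>grp=7,rB=1  c:4=>tig=2,lo=0
L=7*4+2=30  i=1*2+0=2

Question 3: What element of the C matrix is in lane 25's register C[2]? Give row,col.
14,2

lane 25: grp=6 (25/4), tig=1 (25%4)
i=2: r=6+8=14, c=1*2+0=2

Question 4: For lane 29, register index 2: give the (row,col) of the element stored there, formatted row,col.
15,2

29: grp=7,tig=1
[2] (7+8,1*2+0) = (15,2)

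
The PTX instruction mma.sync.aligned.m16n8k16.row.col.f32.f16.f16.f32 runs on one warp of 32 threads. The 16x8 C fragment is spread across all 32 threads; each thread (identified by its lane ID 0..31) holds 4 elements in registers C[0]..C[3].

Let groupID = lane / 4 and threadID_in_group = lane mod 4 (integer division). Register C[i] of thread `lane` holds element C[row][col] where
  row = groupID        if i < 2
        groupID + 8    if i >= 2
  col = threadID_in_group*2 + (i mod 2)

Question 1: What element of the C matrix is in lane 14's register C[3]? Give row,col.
11,5

L=14->g=14>>2=3, t=14&3=2
[3]->row 3+8=11  col 2·2+1=5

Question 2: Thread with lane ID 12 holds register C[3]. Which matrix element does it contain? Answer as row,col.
11,1

lane 12: gr=3 (12/4), th=0 (12%4)
i=3: r=3+8=11, c=0*2+1=1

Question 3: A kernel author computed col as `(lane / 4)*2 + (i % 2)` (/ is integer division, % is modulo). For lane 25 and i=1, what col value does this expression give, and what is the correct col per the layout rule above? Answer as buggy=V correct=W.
`(lane / 4)*2 + (i % 2)`[25,1]⇒13
lane 25⇒25/4=6, 25 mod 4=1
i=1  r:6+0⇒6  c:2·1+1⇒3
col: 13 vs 3

buggy=13 correct=3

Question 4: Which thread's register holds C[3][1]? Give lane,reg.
r=3→G=3,rhi=0  c=1→T=0,p=1
L=3*4+0=12  i=0*2+1=1

12,1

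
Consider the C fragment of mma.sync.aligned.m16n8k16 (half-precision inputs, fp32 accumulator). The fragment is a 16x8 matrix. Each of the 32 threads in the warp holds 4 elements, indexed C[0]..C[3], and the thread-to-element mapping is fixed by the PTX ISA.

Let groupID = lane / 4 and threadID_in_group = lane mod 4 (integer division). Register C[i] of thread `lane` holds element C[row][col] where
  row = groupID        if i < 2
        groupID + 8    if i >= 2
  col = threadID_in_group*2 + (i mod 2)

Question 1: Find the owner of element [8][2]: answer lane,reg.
r=8→G=0,rhi=1  c=2→T=1,p=0
L=0*4+1=1  i=1*2+0=2

1,2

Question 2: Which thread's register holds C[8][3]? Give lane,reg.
1,3

r: 8->gid=0,r8=1  c: 3->tid=1,i&1=1
L=0*4+1=1  i=1*2+1=3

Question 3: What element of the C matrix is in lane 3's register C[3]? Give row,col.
lane 3=>3/4=0, 3 mod 4=3
i=3  r:0+8=>8  c:2·3+1=>7

8,7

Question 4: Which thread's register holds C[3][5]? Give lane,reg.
r=3->g=3,rb=0  c=5->t=2,b0=1
L=3*4+2=14  i=0*2+1=1

14,1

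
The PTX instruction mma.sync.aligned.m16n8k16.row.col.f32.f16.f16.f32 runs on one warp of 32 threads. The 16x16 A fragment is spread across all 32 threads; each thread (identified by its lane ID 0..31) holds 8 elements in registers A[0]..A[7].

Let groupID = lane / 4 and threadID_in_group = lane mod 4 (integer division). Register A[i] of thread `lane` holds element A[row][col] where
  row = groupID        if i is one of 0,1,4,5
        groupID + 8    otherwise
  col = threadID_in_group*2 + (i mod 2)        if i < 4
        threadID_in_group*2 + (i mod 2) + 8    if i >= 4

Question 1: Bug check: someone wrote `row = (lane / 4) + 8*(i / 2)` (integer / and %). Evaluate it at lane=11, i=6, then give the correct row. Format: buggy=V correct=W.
`(lane / 4) + 8*(i / 2)`[11,6]->26
L=11->gid=11>>2=2, tid=11&3=3
[6]->row 2+8=10  col 3·2+0+8=14
row: 26 vs 10

buggy=26 correct=10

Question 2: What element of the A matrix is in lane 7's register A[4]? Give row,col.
L=7⇒gr=7>>2=1, th=7&3=3
[4]⇒row 1+0=1  col 3·2+0+8=14

1,14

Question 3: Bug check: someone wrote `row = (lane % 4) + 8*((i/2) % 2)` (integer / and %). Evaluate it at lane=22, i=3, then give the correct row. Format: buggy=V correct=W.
`(lane % 4) + 8*((i/2) % 2)`[22,3]->10
L=22->gid=22>>2=5, tid=22&3=2
[3]->row 5+8=13  col 2·2+1+0=5
row: 10 vs 13

buggy=10 correct=13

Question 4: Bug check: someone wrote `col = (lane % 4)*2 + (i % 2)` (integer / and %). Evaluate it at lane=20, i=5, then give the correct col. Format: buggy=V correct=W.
`(lane % 4)*2 + (i % 2)`[20,5]=>1
lane 20=>20/4=5, 20 mod 4=0
i=5  r:5+0=>5  c:2·0+1+8=>9
col: 1 vs 9

buggy=1 correct=9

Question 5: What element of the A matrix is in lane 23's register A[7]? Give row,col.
13,15

lane 23: gr=5 (23/4), th=3 (23%4)
i=7: r=5+8=13, c=3*2+1+8=15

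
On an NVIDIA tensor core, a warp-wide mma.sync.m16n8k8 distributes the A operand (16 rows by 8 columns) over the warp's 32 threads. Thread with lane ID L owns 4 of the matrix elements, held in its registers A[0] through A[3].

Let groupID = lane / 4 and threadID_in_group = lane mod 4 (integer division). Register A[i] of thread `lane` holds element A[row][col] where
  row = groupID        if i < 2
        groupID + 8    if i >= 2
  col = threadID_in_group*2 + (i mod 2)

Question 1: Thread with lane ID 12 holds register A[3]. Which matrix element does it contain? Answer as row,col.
11,1

L=12→G=12>>2=3, T=12&3=0
[3]→row 3+8=11  col 0·2+1=1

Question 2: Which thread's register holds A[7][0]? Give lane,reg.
28,0

r: 7->gid=7,r8=0  c: 0->tid=0,i&1=0
L=7*4+0=28  i=0*2+0=0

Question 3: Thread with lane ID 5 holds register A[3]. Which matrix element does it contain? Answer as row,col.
9,3

L=5->gid=5>>2=1, tid=5&3=1
[3]->row 1+8=9  col 1·2+1=3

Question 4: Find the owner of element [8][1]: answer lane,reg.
0,3

r:8=>grp=0,rB=1  c:1=>tig=0,lo=1
L=0*4+0=0  i=1*2+1=3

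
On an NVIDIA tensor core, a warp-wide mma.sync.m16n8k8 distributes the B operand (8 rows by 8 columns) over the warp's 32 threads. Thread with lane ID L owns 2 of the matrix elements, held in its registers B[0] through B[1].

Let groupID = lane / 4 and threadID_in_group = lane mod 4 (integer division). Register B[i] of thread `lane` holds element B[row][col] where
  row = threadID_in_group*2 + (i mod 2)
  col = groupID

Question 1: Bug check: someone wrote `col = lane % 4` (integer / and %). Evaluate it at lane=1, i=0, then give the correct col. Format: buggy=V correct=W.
`lane % 4`[1,0]->1
lane 1->1/4=0, 1 mod 4=1
i=0  r:2·1+0->2  c:0
col: 1 vs 0

buggy=1 correct=0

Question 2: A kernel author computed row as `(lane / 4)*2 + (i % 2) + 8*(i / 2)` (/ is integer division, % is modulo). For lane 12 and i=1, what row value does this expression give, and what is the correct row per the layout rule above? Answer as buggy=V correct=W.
buggy=7 correct=1

`(lane / 4)*2 + (i % 2) + 8*(i / 2)`[12,1]⇒7
lane 12: gr=3 (12/4), th=0 (12%4)
i=1: r=0*2+1=1, c=gr=3
row: 7 vs 1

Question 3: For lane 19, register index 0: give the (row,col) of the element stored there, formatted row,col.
6,4

L=19→G=19>>2=4, T=19&3=3
[0]→row 3·2+0=6  col G=4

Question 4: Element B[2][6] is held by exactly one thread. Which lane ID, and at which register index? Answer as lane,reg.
25,0

c:6=>grp=6  r:2=>tig=1,lo=0
L=6*4+1=25  i=0=0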